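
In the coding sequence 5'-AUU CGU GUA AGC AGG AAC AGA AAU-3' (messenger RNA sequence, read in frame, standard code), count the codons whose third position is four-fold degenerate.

2

Codon 1 AUU (Ile): third position 3-fold.
Codon 2 CGU (Arg): third position 4-fold.
Codon 3 GUA (Val): third position 4-fold.
Codon 4 AGC (Ser): third position 2-fold.
Codon 5 AGG (Arg): third position 2-fold.
Codon 6 AAC (Asn): third position 2-fold.
Codon 7 AGA (Arg): third position 2-fold.
Codon 8 AAU (Asn): third position 2-fold.
Four-fold degenerate third positions: 2.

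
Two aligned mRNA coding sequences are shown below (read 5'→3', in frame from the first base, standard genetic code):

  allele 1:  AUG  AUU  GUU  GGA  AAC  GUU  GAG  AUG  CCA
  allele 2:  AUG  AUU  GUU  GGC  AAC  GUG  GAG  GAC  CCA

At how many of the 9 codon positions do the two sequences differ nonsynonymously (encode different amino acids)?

Codon 1: AUG Met / AUG Met — identical.
Codon 2: AUU Ile / AUU Ile — identical.
Codon 3: GUU Val / GUU Val — identical.
Codon 4: GGA Gly / GGC Gly — synonymous.
Codon 5: AAC Asn / AAC Asn — identical.
Codon 6: GUU Val / GUG Val — synonymous.
Codon 7: GAG Glu / GAG Glu — identical.
Codon 8: AUG Met / GAC Asp — nonsynonymous.
Codon 9: CCA Pro / CCA Pro — identical.
Nonsynonymous differences: 1.

1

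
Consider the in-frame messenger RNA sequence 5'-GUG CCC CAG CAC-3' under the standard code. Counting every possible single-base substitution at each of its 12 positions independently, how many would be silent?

Codon 1 (GUG, Val): 3 synonymous substitutions.
Codon 2 (CCC, Pro): 3 synonymous substitutions.
Codon 3 (CAG, Gln): 1 synonymous substitution.
Codon 4 (CAC, His): 1 synonymous substitution.
Total: 3 + 3 + 1 + 1 = 8.

8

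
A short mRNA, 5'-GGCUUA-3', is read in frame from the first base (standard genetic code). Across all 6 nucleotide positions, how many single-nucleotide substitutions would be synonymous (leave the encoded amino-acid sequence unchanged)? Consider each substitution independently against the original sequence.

5

Codon 1 (GGC, Gly): 3 synonymous substitutions.
Codon 2 (UUA, Leu): 2 synonymous substitutions.
Total: 3 + 2 = 5.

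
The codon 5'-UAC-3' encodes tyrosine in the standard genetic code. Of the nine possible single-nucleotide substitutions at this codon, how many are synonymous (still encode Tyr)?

Position 1: none → 0 synonymous.
Position 2: none → 0 synonymous.
Position 3: UAU → 1 synonymous.
Total: 0 + 0 + 1 = 1.

1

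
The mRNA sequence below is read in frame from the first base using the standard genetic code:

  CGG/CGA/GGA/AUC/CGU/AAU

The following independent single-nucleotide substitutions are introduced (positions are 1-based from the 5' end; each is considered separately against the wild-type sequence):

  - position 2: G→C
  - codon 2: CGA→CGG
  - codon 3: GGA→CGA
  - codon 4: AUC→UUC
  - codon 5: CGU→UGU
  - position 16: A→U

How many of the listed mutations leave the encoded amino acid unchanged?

Codon 1: CGG (Arg) → CCG (Pro) — missense.
Codon 2: CGA (Arg) → CGG (Arg) — synonymous.
Codon 3: GGA (Gly) → CGA (Arg) — missense.
Codon 4: AUC (Ile) → UUC (Phe) — missense.
Codon 5: CGU (Arg) → UGU (Cys) — missense.
Codon 6: AAU (Asn) → UAU (Tyr) — missense.
Synonymous: 1 of 6.

1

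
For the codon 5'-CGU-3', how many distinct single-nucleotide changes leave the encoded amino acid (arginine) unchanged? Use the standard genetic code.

3

Position 1: none → 0 synonymous.
Position 2: none → 0 synonymous.
Position 3: CGC, CGA, CGG → 3 synonymous.
Total: 0 + 0 + 3 = 3.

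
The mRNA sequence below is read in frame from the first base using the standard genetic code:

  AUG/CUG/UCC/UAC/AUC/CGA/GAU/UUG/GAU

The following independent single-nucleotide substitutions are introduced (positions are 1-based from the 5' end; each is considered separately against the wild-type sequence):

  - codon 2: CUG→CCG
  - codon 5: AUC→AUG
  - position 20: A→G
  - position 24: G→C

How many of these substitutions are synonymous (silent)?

Codon 2: CUG (Leu) → CCG (Pro) — missense.
Codon 5: AUC (Ile) → AUG (Met) — missense.
Codon 7: GAU (Asp) → GGU (Gly) — missense.
Codon 8: UUG (Leu) → UUC (Phe) — missense.
Synonymous: 0 of 4.

0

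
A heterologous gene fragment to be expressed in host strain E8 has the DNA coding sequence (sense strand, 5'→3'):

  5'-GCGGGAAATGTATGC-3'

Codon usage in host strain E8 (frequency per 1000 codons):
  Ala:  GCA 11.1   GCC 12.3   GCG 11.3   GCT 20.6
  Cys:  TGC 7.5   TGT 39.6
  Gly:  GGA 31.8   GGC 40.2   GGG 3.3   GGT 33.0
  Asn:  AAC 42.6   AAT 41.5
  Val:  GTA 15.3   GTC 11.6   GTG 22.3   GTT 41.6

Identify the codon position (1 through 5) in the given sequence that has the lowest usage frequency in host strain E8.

5

Codon 1 GCG (Ala): 11.3 per 1000.
Codon 2 GGA (Gly): 31.8 per 1000.
Codon 3 AAT (Asn): 41.5 per 1000.
Codon 4 GTA (Val): 15.3 per 1000.
Codon 5 TGC (Cys): 7.5 per 1000.
Lowest frequency is 7.5 at codon 5.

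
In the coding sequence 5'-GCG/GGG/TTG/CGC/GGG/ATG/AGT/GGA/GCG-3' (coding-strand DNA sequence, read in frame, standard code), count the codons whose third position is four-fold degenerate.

Codon 1 GCG (Ala): third position 4-fold.
Codon 2 GGG (Gly): third position 4-fold.
Codon 3 TTG (Leu): third position 2-fold.
Codon 4 CGC (Arg): third position 4-fold.
Codon 5 GGG (Gly): third position 4-fold.
Codon 6 ATG (Met): third position 1-fold.
Codon 7 AGT (Ser): third position 2-fold.
Codon 8 GGA (Gly): third position 4-fold.
Codon 9 GCG (Ala): third position 4-fold.
Four-fold degenerate third positions: 6.

6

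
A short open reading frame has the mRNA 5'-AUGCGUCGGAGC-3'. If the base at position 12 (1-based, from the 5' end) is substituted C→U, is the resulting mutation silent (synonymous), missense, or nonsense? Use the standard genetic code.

silent

Position 12 falls in codon 4: AGC → Ser.
After the substitution the codon is AGU → Ser.
Both encode Ser, so the change is synonymous.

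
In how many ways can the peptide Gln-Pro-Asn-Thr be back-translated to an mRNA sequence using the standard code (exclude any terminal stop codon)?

Gln: 2 codons.
Pro: 4 codons.
Asn: 2 codons.
Thr: 4 codons.
2 × 4 × 2 × 4 = 64.

64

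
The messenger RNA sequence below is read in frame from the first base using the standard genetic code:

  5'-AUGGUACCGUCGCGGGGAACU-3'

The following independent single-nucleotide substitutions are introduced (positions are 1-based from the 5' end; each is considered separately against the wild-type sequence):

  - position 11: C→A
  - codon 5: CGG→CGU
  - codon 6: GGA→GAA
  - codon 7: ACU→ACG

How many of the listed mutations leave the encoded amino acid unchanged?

Codon 4: UCG (Ser) → UAG (Stop) — nonsense.
Codon 5: CGG (Arg) → CGU (Arg) — synonymous.
Codon 6: GGA (Gly) → GAA (Glu) — missense.
Codon 7: ACU (Thr) → ACG (Thr) — synonymous.
Synonymous: 2 of 4.

2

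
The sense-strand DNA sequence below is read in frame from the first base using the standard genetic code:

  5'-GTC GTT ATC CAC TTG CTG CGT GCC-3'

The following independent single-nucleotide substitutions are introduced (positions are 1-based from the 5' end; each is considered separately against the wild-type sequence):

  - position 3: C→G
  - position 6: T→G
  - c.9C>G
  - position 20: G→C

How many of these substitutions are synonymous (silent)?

2

Codon 1: GTC (Val) → GTG (Val) — synonymous.
Codon 2: GTT (Val) → GTG (Val) — synonymous.
Codon 3: ATC (Ile) → ATG (Met) — missense.
Codon 7: CGT (Arg) → CCT (Pro) — missense.
Synonymous: 2 of 4.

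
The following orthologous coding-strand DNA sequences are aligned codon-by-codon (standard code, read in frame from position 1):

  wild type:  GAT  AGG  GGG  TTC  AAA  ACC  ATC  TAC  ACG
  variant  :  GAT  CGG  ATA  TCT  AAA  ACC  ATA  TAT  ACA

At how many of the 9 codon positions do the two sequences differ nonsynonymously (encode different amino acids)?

Codon 1: GAT Asp / GAT Asp — identical.
Codon 2: AGG Arg / CGG Arg — synonymous.
Codon 3: GGG Gly / ATA Ile — nonsynonymous.
Codon 4: TTC Phe / TCT Ser — nonsynonymous.
Codon 5: AAA Lys / AAA Lys — identical.
Codon 6: ACC Thr / ACC Thr — identical.
Codon 7: ATC Ile / ATA Ile — synonymous.
Codon 8: TAC Tyr / TAT Tyr — synonymous.
Codon 9: ACG Thr / ACA Thr — synonymous.
Nonsynonymous differences: 2.

2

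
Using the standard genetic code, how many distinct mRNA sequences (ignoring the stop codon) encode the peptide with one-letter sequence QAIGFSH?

Gln: 2 codons.
Ala: 4 codons.
Ile: 3 codons.
Gly: 4 codons.
Phe: 2 codons.
Ser: 6 codons.
His: 2 codons.
2 × 4 × 3 × 4 × 2 × 6 × 2 = 2304.

2304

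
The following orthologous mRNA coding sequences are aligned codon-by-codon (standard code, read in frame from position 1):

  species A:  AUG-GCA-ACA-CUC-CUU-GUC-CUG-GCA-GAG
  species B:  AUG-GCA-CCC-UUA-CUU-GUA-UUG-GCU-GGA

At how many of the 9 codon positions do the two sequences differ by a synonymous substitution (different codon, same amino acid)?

Codon 1: AUG Met / AUG Met — identical.
Codon 2: GCA Ala / GCA Ala — identical.
Codon 3: ACA Thr / CCC Pro — nonsynonymous.
Codon 4: CUC Leu / UUA Leu — synonymous.
Codon 5: CUU Leu / CUU Leu — identical.
Codon 6: GUC Val / GUA Val — synonymous.
Codon 7: CUG Leu / UUG Leu — synonymous.
Codon 8: GCA Ala / GCU Ala — synonymous.
Codon 9: GAG Glu / GGA Gly — nonsynonymous.
Synonymous differences: 4.

4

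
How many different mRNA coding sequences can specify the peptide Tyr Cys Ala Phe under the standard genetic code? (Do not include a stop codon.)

32

Tyr: 2 codons.
Cys: 2 codons.
Ala: 4 codons.
Phe: 2 codons.
2 × 2 × 4 × 2 = 32.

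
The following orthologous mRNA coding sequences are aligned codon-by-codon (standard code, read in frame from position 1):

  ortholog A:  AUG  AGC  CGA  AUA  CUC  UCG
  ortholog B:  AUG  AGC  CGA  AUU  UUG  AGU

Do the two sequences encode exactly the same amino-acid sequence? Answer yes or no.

Codon 1: AUG Met / AUG Met — identical.
Codon 2: AGC Ser / AGC Ser — identical.
Codon 3: CGA Arg / CGA Arg — identical.
Codon 4: AUA Ile / AUU Ile — synonymous.
Codon 5: CUC Leu / UUG Leu — synonymous.
Codon 6: UCG Ser / AGU Ser — synonymous.
Nonsynonymous differences: 0 → same protein.

yes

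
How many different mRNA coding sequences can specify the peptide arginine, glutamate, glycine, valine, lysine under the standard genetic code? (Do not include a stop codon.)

384

Arg: 6 codons.
Glu: 2 codons.
Gly: 4 codons.
Val: 4 codons.
Lys: 2 codons.
6 × 2 × 4 × 4 × 2 = 384.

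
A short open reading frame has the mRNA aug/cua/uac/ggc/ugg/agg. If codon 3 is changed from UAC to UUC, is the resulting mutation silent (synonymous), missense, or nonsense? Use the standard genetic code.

missense

Position 8 falls in codon 3: UAC → Tyr.
After the substitution the codon is UUC → Phe.
Tyr ≠ Phe, so this is a missense mutation.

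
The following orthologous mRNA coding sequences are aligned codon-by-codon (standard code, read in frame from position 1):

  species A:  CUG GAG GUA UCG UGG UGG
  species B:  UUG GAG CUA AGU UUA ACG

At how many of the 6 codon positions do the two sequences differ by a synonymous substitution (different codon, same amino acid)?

Codon 1: CUG Leu / UUG Leu — synonymous.
Codon 2: GAG Glu / GAG Glu — identical.
Codon 3: GUA Val / CUA Leu — nonsynonymous.
Codon 4: UCG Ser / AGU Ser — synonymous.
Codon 5: UGG Trp / UUA Leu — nonsynonymous.
Codon 6: UGG Trp / ACG Thr — nonsynonymous.
Synonymous differences: 2.

2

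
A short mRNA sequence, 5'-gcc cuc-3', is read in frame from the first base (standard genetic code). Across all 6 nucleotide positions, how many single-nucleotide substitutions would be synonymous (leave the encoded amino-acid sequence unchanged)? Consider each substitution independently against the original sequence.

Codon 1 (GCC, Ala): 3 synonymous substitutions.
Codon 2 (CUC, Leu): 3 synonymous substitutions.
Total: 3 + 3 = 6.

6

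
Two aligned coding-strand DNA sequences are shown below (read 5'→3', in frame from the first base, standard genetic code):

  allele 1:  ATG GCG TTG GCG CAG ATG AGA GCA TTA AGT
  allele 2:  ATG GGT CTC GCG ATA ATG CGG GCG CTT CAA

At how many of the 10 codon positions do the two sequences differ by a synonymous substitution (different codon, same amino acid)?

4

Codon 1: ATG Met / ATG Met — identical.
Codon 2: GCG Ala / GGT Gly — nonsynonymous.
Codon 3: TTG Leu / CTC Leu — synonymous.
Codon 4: GCG Ala / GCG Ala — identical.
Codon 5: CAG Gln / ATA Ile — nonsynonymous.
Codon 6: ATG Met / ATG Met — identical.
Codon 7: AGA Arg / CGG Arg — synonymous.
Codon 8: GCA Ala / GCG Ala — synonymous.
Codon 9: TTA Leu / CTT Leu — synonymous.
Codon 10: AGT Ser / CAA Gln — nonsynonymous.
Synonymous differences: 4.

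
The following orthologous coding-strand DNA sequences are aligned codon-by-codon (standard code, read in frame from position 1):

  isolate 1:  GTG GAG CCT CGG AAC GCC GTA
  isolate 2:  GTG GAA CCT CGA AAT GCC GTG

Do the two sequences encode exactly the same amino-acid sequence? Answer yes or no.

yes

Codon 1: GTG Val / GTG Val — identical.
Codon 2: GAG Glu / GAA Glu — synonymous.
Codon 3: CCT Pro / CCT Pro — identical.
Codon 4: CGG Arg / CGA Arg — synonymous.
Codon 5: AAC Asn / AAT Asn — synonymous.
Codon 6: GCC Ala / GCC Ala — identical.
Codon 7: GTA Val / GTG Val — synonymous.
Nonsynonymous differences: 0 → same protein.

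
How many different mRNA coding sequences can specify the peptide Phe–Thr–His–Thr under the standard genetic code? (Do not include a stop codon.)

Phe: 2 codons.
Thr: 4 codons.
His: 2 codons.
Thr: 4 codons.
2 × 4 × 2 × 4 = 64.

64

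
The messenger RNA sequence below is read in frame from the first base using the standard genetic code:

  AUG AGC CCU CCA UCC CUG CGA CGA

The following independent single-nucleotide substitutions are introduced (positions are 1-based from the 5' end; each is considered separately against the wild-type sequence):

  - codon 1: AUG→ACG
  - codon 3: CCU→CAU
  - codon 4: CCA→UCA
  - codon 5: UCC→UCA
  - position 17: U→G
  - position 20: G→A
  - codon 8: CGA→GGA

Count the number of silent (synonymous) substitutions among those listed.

1

Codon 1: AUG (Met) → ACG (Thr) — missense.
Codon 3: CCU (Pro) → CAU (His) — missense.
Codon 4: CCA (Pro) → UCA (Ser) — missense.
Codon 5: UCC (Ser) → UCA (Ser) — synonymous.
Codon 6: CUG (Leu) → CGG (Arg) — missense.
Codon 7: CGA (Arg) → CAA (Gln) — missense.
Codon 8: CGA (Arg) → GGA (Gly) — missense.
Synonymous: 1 of 7.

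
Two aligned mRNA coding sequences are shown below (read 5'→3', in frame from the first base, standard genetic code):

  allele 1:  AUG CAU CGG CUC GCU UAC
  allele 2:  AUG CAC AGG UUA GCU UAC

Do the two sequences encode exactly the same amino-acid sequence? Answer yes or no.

yes

Codon 1: AUG Met / AUG Met — identical.
Codon 2: CAU His / CAC His — synonymous.
Codon 3: CGG Arg / AGG Arg — synonymous.
Codon 4: CUC Leu / UUA Leu — synonymous.
Codon 5: GCU Ala / GCU Ala — identical.
Codon 6: UAC Tyr / UAC Tyr — identical.
Nonsynonymous differences: 0 → same protein.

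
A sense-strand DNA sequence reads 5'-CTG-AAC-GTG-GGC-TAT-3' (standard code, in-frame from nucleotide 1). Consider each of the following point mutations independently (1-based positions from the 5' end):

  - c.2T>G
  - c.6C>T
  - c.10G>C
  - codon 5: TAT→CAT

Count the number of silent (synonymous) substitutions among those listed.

1

Codon 1: CTG (Leu) → CGG (Arg) — missense.
Codon 2: AAC (Asn) → AAT (Asn) — synonymous.
Codon 4: GGC (Gly) → CGC (Arg) — missense.
Codon 5: TAT (Tyr) → CAT (His) — missense.
Synonymous: 1 of 4.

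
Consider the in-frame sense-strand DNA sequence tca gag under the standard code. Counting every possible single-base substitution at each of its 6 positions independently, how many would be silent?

4

Codon 1 (TCA, Ser): 3 synonymous substitutions.
Codon 2 (GAG, Glu): 1 synonymous substitution.
Total: 3 + 1 = 4.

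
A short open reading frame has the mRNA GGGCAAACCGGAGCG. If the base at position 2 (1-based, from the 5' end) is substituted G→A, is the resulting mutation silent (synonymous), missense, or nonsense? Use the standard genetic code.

Position 2 falls in codon 1: GGG → Gly.
After the substitution the codon is GAG → Glu.
Gly ≠ Glu, so this is a missense mutation.

missense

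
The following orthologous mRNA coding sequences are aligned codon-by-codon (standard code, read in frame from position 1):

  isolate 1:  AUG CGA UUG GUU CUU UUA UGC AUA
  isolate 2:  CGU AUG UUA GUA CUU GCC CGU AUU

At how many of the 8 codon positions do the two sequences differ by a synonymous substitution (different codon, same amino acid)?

Codon 1: AUG Met / CGU Arg — nonsynonymous.
Codon 2: CGA Arg / AUG Met — nonsynonymous.
Codon 3: UUG Leu / UUA Leu — synonymous.
Codon 4: GUU Val / GUA Val — synonymous.
Codon 5: CUU Leu / CUU Leu — identical.
Codon 6: UUA Leu / GCC Ala — nonsynonymous.
Codon 7: UGC Cys / CGU Arg — nonsynonymous.
Codon 8: AUA Ile / AUU Ile — synonymous.
Synonymous differences: 3.

3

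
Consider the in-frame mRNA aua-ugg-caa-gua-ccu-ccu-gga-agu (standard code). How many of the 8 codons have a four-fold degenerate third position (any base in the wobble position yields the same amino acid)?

Codon 1 AUA (Ile): third position 3-fold.
Codon 2 UGG (Trp): third position 1-fold.
Codon 3 CAA (Gln): third position 2-fold.
Codon 4 GUA (Val): third position 4-fold.
Codon 5 CCU (Pro): third position 4-fold.
Codon 6 CCU (Pro): third position 4-fold.
Codon 7 GGA (Gly): third position 4-fold.
Codon 8 AGU (Ser): third position 2-fold.
Four-fold degenerate third positions: 4.

4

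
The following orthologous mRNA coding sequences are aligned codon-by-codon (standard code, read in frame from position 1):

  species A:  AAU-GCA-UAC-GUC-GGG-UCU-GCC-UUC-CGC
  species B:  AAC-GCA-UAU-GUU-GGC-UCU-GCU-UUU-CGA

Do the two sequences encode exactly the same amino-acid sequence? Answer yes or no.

Codon 1: AAU Asn / AAC Asn — synonymous.
Codon 2: GCA Ala / GCA Ala — identical.
Codon 3: UAC Tyr / UAU Tyr — synonymous.
Codon 4: GUC Val / GUU Val — synonymous.
Codon 5: GGG Gly / GGC Gly — synonymous.
Codon 6: UCU Ser / UCU Ser — identical.
Codon 7: GCC Ala / GCU Ala — synonymous.
Codon 8: UUC Phe / UUU Phe — synonymous.
Codon 9: CGC Arg / CGA Arg — synonymous.
Nonsynonymous differences: 0 → same protein.

yes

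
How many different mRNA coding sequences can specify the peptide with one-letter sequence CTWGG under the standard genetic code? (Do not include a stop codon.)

128

Cys: 2 codons.
Thr: 4 codons.
Trp: 1 codon.
Gly: 4 codons.
Gly: 4 codons.
2 × 4 × 1 × 4 × 4 = 128.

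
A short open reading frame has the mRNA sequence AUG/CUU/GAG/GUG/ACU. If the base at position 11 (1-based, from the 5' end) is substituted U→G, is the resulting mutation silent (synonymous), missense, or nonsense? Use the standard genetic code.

missense

Position 11 falls in codon 4: GUG → Val.
After the substitution the codon is GGG → Gly.
Val ≠ Gly, so this is a missense mutation.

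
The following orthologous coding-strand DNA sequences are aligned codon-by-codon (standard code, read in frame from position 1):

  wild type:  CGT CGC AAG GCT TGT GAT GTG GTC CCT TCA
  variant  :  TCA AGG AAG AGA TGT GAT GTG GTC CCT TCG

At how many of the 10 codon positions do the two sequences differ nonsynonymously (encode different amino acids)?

Codon 1: CGT Arg / TCA Ser — nonsynonymous.
Codon 2: CGC Arg / AGG Arg — synonymous.
Codon 3: AAG Lys / AAG Lys — identical.
Codon 4: GCT Ala / AGA Arg — nonsynonymous.
Codon 5: TGT Cys / TGT Cys — identical.
Codon 6: GAT Asp / GAT Asp — identical.
Codon 7: GTG Val / GTG Val — identical.
Codon 8: GTC Val / GTC Val — identical.
Codon 9: CCT Pro / CCT Pro — identical.
Codon 10: TCA Ser / TCG Ser — synonymous.
Nonsynonymous differences: 2.

2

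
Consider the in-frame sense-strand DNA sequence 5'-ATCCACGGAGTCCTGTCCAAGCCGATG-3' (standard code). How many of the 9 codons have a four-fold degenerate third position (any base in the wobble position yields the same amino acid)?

5

Codon 1 ATC (Ile): third position 3-fold.
Codon 2 CAC (His): third position 2-fold.
Codon 3 GGA (Gly): third position 4-fold.
Codon 4 GTC (Val): third position 4-fold.
Codon 5 CTG (Leu): third position 4-fold.
Codon 6 TCC (Ser): third position 4-fold.
Codon 7 AAG (Lys): third position 2-fold.
Codon 8 CCG (Pro): third position 4-fold.
Codon 9 ATG (Met): third position 1-fold.
Four-fold degenerate third positions: 5.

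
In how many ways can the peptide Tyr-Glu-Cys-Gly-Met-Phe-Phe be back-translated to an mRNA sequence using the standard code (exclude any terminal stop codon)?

128

Tyr: 2 codons.
Glu: 2 codons.
Cys: 2 codons.
Gly: 4 codons.
Met: 1 codon.
Phe: 2 codons.
Phe: 2 codons.
2 × 2 × 2 × 4 × 1 × 2 × 2 = 128.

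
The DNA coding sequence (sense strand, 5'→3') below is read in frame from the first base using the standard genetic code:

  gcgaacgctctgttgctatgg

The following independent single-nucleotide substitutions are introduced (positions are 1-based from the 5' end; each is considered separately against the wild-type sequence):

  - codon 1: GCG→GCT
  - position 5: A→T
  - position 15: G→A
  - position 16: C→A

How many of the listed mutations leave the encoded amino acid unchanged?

Codon 1: GCG (Ala) → GCT (Ala) — synonymous.
Codon 2: AAC (Asn) → ATC (Ile) — missense.
Codon 5: TTG (Leu) → TTA (Leu) — synonymous.
Codon 6: CTA (Leu) → ATA (Ile) — missense.
Synonymous: 2 of 4.

2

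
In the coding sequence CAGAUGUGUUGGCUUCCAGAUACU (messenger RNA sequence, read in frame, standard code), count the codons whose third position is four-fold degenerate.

Codon 1 CAG (Gln): third position 2-fold.
Codon 2 AUG (Met): third position 1-fold.
Codon 3 UGU (Cys): third position 2-fold.
Codon 4 UGG (Trp): third position 1-fold.
Codon 5 CUU (Leu): third position 4-fold.
Codon 6 CCA (Pro): third position 4-fold.
Codon 7 GAU (Asp): third position 2-fold.
Codon 8 ACU (Thr): third position 4-fold.
Four-fold degenerate third positions: 3.

3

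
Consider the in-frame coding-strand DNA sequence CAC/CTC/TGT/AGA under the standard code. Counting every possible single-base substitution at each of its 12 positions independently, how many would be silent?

7

Codon 1 (CAC, His): 1 synonymous substitution.
Codon 2 (CTC, Leu): 3 synonymous substitutions.
Codon 3 (TGT, Cys): 1 synonymous substitution.
Codon 4 (AGA, Arg): 2 synonymous substitutions.
Total: 1 + 3 + 1 + 2 = 7.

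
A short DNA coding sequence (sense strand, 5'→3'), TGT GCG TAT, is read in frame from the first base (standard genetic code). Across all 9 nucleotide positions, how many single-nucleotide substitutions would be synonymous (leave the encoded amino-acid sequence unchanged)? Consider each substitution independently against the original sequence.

5

Codon 1 (TGT, Cys): 1 synonymous substitution.
Codon 2 (GCG, Ala): 3 synonymous substitutions.
Codon 3 (TAT, Tyr): 1 synonymous substitution.
Total: 1 + 3 + 1 = 5.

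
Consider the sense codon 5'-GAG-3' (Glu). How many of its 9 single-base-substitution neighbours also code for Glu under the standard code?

Position 1: none → 0 synonymous.
Position 2: none → 0 synonymous.
Position 3: GAA → 1 synonymous.
Total: 0 + 0 + 1 = 1.

1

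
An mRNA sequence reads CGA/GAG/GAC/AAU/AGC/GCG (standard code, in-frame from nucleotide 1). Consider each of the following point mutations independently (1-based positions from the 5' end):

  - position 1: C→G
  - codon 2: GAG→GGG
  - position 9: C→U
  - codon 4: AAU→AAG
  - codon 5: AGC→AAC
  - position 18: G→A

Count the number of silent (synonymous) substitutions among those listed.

Codon 1: CGA (Arg) → GGA (Gly) — missense.
Codon 2: GAG (Glu) → GGG (Gly) — missense.
Codon 3: GAC (Asp) → GAU (Asp) — synonymous.
Codon 4: AAU (Asn) → AAG (Lys) — missense.
Codon 5: AGC (Ser) → AAC (Asn) — missense.
Codon 6: GCG (Ala) → GCA (Ala) — synonymous.
Synonymous: 2 of 6.

2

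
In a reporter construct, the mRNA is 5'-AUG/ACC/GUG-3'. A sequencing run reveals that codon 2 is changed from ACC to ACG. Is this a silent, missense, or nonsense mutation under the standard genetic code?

Position 6 falls in codon 2: ACC → Thr.
After the substitution the codon is ACG → Thr.
Both encode Thr, so the change is synonymous.

silent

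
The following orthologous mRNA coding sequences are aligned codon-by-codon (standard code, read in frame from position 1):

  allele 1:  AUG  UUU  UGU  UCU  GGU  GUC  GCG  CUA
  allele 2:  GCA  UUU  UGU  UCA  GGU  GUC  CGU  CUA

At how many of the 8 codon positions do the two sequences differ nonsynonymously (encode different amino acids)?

Codon 1: AUG Met / GCA Ala — nonsynonymous.
Codon 2: UUU Phe / UUU Phe — identical.
Codon 3: UGU Cys / UGU Cys — identical.
Codon 4: UCU Ser / UCA Ser — synonymous.
Codon 5: GGU Gly / GGU Gly — identical.
Codon 6: GUC Val / GUC Val — identical.
Codon 7: GCG Ala / CGU Arg — nonsynonymous.
Codon 8: CUA Leu / CUA Leu — identical.
Nonsynonymous differences: 2.

2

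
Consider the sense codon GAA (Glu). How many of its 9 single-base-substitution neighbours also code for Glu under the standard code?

Position 1: none → 0 synonymous.
Position 2: none → 0 synonymous.
Position 3: GAG → 1 synonymous.
Total: 0 + 0 + 1 = 1.

1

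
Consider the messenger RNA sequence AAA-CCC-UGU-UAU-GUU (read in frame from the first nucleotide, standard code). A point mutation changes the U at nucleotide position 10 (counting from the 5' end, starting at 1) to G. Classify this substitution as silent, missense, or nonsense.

Position 10 falls in codon 4: UAU → Tyr.
After the substitution the codon is GAU → Asp.
Tyr ≠ Asp, so this is a missense mutation.

missense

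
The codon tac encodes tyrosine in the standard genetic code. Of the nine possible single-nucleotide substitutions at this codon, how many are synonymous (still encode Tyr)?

Position 1: none → 0 synonymous.
Position 2: none → 0 synonymous.
Position 3: TAT → 1 synonymous.
Total: 0 + 0 + 1 = 1.

1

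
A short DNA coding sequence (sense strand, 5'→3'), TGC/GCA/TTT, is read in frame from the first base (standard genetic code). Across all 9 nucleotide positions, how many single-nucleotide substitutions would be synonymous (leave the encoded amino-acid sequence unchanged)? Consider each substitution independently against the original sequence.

Codon 1 (TGC, Cys): 1 synonymous substitution.
Codon 2 (GCA, Ala): 3 synonymous substitutions.
Codon 3 (TTT, Phe): 1 synonymous substitution.
Total: 1 + 3 + 1 = 5.

5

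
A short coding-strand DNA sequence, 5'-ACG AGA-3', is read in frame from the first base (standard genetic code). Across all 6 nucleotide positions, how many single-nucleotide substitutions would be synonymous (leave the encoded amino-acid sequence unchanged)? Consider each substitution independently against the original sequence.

5

Codon 1 (ACG, Thr): 3 synonymous substitutions.
Codon 2 (AGA, Arg): 2 synonymous substitutions.
Total: 3 + 2 = 5.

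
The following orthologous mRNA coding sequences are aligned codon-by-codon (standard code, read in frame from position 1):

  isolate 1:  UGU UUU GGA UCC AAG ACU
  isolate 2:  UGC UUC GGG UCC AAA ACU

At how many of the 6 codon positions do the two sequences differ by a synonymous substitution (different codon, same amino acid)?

Codon 1: UGU Cys / UGC Cys — synonymous.
Codon 2: UUU Phe / UUC Phe — synonymous.
Codon 3: GGA Gly / GGG Gly — synonymous.
Codon 4: UCC Ser / UCC Ser — identical.
Codon 5: AAG Lys / AAA Lys — synonymous.
Codon 6: ACU Thr / ACU Thr — identical.
Synonymous differences: 4.

4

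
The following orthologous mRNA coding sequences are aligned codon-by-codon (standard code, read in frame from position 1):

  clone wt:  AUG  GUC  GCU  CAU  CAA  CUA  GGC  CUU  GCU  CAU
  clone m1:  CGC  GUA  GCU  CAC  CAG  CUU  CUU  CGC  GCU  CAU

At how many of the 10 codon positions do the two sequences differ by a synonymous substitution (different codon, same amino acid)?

Codon 1: AUG Met / CGC Arg — nonsynonymous.
Codon 2: GUC Val / GUA Val — synonymous.
Codon 3: GCU Ala / GCU Ala — identical.
Codon 4: CAU His / CAC His — synonymous.
Codon 5: CAA Gln / CAG Gln — synonymous.
Codon 6: CUA Leu / CUU Leu — synonymous.
Codon 7: GGC Gly / CUU Leu — nonsynonymous.
Codon 8: CUU Leu / CGC Arg — nonsynonymous.
Codon 9: GCU Ala / GCU Ala — identical.
Codon 10: CAU His / CAU His — identical.
Synonymous differences: 4.

4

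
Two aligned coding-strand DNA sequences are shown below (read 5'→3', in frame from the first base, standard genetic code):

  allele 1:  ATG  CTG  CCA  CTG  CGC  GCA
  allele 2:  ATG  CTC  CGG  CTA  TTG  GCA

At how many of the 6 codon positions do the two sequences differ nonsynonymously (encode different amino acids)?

Codon 1: ATG Met / ATG Met — identical.
Codon 2: CTG Leu / CTC Leu — synonymous.
Codon 3: CCA Pro / CGG Arg — nonsynonymous.
Codon 4: CTG Leu / CTA Leu — synonymous.
Codon 5: CGC Arg / TTG Leu — nonsynonymous.
Codon 6: GCA Ala / GCA Ala — identical.
Nonsynonymous differences: 2.

2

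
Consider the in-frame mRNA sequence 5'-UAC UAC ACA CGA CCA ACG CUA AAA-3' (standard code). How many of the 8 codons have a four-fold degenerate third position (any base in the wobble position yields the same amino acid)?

Codon 1 UAC (Tyr): third position 2-fold.
Codon 2 UAC (Tyr): third position 2-fold.
Codon 3 ACA (Thr): third position 4-fold.
Codon 4 CGA (Arg): third position 4-fold.
Codon 5 CCA (Pro): third position 4-fold.
Codon 6 ACG (Thr): third position 4-fold.
Codon 7 CUA (Leu): third position 4-fold.
Codon 8 AAA (Lys): third position 2-fold.
Four-fold degenerate third positions: 5.

5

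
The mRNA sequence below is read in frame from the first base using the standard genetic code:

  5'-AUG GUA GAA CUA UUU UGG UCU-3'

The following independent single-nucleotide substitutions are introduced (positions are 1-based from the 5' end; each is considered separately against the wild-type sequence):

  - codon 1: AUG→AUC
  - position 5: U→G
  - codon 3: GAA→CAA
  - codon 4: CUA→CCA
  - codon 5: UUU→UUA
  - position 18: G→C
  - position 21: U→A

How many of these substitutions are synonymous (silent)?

Codon 1: AUG (Met) → AUC (Ile) — missense.
Codon 2: GUA (Val) → GGA (Gly) — missense.
Codon 3: GAA (Glu) → CAA (Gln) — missense.
Codon 4: CUA (Leu) → CCA (Pro) — missense.
Codon 5: UUU (Phe) → UUA (Leu) — missense.
Codon 6: UGG (Trp) → UGC (Cys) — missense.
Codon 7: UCU (Ser) → UCA (Ser) — synonymous.
Synonymous: 1 of 7.

1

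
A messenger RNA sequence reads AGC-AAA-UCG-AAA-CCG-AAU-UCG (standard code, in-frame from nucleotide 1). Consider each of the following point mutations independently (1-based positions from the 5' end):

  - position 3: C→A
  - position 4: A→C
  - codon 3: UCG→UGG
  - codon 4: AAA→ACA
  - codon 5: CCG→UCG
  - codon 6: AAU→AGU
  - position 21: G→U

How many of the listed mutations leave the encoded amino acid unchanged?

1

Codon 1: AGC (Ser) → AGA (Arg) — missense.
Codon 2: AAA (Lys) → CAA (Gln) — missense.
Codon 3: UCG (Ser) → UGG (Trp) — missense.
Codon 4: AAA (Lys) → ACA (Thr) — missense.
Codon 5: CCG (Pro) → UCG (Ser) — missense.
Codon 6: AAU (Asn) → AGU (Ser) — missense.
Codon 7: UCG (Ser) → UCU (Ser) — synonymous.
Synonymous: 1 of 7.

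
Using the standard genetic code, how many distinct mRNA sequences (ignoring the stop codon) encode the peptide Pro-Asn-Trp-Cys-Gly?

Pro: 4 codons.
Asn: 2 codons.
Trp: 1 codon.
Cys: 2 codons.
Gly: 4 codons.
4 × 2 × 1 × 2 × 4 = 64.

64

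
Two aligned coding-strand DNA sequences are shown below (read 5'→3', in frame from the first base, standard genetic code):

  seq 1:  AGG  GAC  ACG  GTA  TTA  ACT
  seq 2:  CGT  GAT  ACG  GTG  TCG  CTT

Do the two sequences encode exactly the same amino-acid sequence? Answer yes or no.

no

Codon 1: AGG Arg / CGT Arg — synonymous.
Codon 2: GAC Asp / GAT Asp — synonymous.
Codon 3: ACG Thr / ACG Thr — identical.
Codon 4: GTA Val / GTG Val — synonymous.
Codon 5: TTA Leu / TCG Ser — nonsynonymous.
Codon 6: ACT Thr / CTT Leu — nonsynonymous.
Nonsynonymous differences: 2 → different protein.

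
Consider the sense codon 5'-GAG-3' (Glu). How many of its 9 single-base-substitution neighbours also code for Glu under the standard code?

1

Position 1: none → 0 synonymous.
Position 2: none → 0 synonymous.
Position 3: GAA → 1 synonymous.
Total: 0 + 0 + 1 = 1.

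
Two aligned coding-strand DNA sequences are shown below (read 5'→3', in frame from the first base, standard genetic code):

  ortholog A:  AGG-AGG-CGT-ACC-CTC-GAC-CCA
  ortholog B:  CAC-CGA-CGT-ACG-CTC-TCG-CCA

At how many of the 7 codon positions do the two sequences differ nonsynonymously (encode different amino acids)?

Codon 1: AGG Arg / CAC His — nonsynonymous.
Codon 2: AGG Arg / CGA Arg — synonymous.
Codon 3: CGT Arg / CGT Arg — identical.
Codon 4: ACC Thr / ACG Thr — synonymous.
Codon 5: CTC Leu / CTC Leu — identical.
Codon 6: GAC Asp / TCG Ser — nonsynonymous.
Codon 7: CCA Pro / CCA Pro — identical.
Nonsynonymous differences: 2.

2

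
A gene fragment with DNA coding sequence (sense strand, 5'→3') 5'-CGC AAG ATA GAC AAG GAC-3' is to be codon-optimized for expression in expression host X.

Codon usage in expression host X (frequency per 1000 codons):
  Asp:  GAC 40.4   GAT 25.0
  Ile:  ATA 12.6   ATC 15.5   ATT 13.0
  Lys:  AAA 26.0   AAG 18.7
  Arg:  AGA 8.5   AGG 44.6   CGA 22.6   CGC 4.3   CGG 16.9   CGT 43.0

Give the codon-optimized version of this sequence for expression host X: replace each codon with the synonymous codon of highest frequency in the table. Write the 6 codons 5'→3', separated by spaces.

AGG AAA ATC GAC AAA GAC

Codon 1 (Arg): best is AGG at 44.6.
Codon 2 (Lys): best is AAA at 26.0.
Codon 3 (Ile): best is ATC at 15.5.
Codon 4 (Asp): best is GAC at 40.4.
Codon 5 (Lys): best is AAA at 26.0.
Codon 6 (Asp): best is GAC at 40.4.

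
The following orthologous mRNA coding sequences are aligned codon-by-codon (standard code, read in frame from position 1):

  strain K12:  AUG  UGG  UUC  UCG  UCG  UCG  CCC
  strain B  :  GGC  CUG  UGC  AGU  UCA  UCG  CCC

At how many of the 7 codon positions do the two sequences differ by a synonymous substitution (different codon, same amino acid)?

Codon 1: AUG Met / GGC Gly — nonsynonymous.
Codon 2: UGG Trp / CUG Leu — nonsynonymous.
Codon 3: UUC Phe / UGC Cys — nonsynonymous.
Codon 4: UCG Ser / AGU Ser — synonymous.
Codon 5: UCG Ser / UCA Ser — synonymous.
Codon 6: UCG Ser / UCG Ser — identical.
Codon 7: CCC Pro / CCC Pro — identical.
Synonymous differences: 2.

2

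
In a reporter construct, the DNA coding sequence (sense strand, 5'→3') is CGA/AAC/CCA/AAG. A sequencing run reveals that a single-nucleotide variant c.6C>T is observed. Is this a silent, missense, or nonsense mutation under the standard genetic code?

Position 6 falls in codon 2: AAC → Asn.
After the substitution the codon is AAT → Asn.
Both encode Asn, so the change is synonymous.

silent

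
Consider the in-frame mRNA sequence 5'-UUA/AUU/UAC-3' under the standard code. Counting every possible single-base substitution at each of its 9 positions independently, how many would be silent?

5

Codon 1 (UUA, Leu): 2 synonymous substitutions.
Codon 2 (AUU, Ile): 2 synonymous substitutions.
Codon 3 (UAC, Tyr): 1 synonymous substitution.
Total: 2 + 2 + 1 = 5.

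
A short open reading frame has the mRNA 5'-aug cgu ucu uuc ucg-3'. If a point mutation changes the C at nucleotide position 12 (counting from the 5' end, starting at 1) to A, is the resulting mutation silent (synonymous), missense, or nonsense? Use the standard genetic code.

missense

Position 12 falls in codon 4: UUC → Phe.
After the substitution the codon is UUA → Leu.
Phe ≠ Leu, so this is a missense mutation.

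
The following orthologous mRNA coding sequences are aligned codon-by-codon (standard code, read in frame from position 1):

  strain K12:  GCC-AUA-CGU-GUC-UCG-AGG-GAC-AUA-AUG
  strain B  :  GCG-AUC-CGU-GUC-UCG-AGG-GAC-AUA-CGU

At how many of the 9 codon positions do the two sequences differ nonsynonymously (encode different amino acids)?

1

Codon 1: GCC Ala / GCG Ala — synonymous.
Codon 2: AUA Ile / AUC Ile — synonymous.
Codon 3: CGU Arg / CGU Arg — identical.
Codon 4: GUC Val / GUC Val — identical.
Codon 5: UCG Ser / UCG Ser — identical.
Codon 6: AGG Arg / AGG Arg — identical.
Codon 7: GAC Asp / GAC Asp — identical.
Codon 8: AUA Ile / AUA Ile — identical.
Codon 9: AUG Met / CGU Arg — nonsynonymous.
Nonsynonymous differences: 1.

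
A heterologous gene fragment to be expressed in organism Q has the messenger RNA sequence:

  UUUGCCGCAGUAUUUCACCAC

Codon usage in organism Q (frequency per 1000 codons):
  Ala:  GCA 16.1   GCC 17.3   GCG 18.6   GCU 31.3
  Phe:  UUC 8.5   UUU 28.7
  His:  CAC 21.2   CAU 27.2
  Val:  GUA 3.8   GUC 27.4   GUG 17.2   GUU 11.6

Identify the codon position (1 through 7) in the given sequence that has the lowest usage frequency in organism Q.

4

Codon 1 UUU (Phe): 28.7 per 1000.
Codon 2 GCC (Ala): 17.3 per 1000.
Codon 3 GCA (Ala): 16.1 per 1000.
Codon 4 GUA (Val): 3.8 per 1000.
Codon 5 UUU (Phe): 28.7 per 1000.
Codon 6 CAC (His): 21.2 per 1000.
Codon 7 CAC (His): 21.2 per 1000.
Lowest frequency is 3.8 at codon 4.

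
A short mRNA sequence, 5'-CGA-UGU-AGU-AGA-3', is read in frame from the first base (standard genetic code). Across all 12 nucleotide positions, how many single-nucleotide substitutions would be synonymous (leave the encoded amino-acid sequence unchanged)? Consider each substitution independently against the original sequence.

8

Codon 1 (CGA, Arg): 4 synonymous substitutions.
Codon 2 (UGU, Cys): 1 synonymous substitution.
Codon 3 (AGU, Ser): 1 synonymous substitution.
Codon 4 (AGA, Arg): 2 synonymous substitutions.
Total: 4 + 1 + 1 + 2 = 8.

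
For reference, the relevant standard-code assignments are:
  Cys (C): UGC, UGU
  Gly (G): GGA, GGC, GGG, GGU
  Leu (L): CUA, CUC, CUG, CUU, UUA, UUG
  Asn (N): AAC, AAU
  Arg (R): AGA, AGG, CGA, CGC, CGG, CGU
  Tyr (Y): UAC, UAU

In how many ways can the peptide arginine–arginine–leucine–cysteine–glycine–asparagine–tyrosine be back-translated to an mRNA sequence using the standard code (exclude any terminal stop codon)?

Arg: 6 codons.
Arg: 6 codons.
Leu: 6 codons.
Cys: 2 codons.
Gly: 4 codons.
Asn: 2 codons.
Tyr: 2 codons.
6 × 6 × 6 × 2 × 4 × 2 × 2 = 6912.

6912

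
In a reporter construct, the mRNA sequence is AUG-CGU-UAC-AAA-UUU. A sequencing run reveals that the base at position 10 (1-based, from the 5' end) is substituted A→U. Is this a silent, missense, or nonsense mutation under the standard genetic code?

Position 10 falls in codon 4: AAA → Lys.
After the substitution the codon is UAA → Stop.
The new codon is a stop codon, so this is a nonsense mutation.

nonsense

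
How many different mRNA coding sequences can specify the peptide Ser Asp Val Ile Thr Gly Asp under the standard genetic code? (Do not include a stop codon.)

Ser: 6 codons.
Asp: 2 codons.
Val: 4 codons.
Ile: 3 codons.
Thr: 4 codons.
Gly: 4 codons.
Asp: 2 codons.
6 × 2 × 4 × 3 × 4 × 4 × 2 = 4608.

4608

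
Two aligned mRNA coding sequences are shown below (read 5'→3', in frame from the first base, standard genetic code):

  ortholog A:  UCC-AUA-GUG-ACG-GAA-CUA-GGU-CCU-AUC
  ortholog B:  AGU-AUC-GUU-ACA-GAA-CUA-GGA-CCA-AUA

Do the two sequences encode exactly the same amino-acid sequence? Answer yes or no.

Codon 1: UCC Ser / AGU Ser — synonymous.
Codon 2: AUA Ile / AUC Ile — synonymous.
Codon 3: GUG Val / GUU Val — synonymous.
Codon 4: ACG Thr / ACA Thr — synonymous.
Codon 5: GAA Glu / GAA Glu — identical.
Codon 6: CUA Leu / CUA Leu — identical.
Codon 7: GGU Gly / GGA Gly — synonymous.
Codon 8: CCU Pro / CCA Pro — synonymous.
Codon 9: AUC Ile / AUA Ile — synonymous.
Nonsynonymous differences: 0 → same protein.

yes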